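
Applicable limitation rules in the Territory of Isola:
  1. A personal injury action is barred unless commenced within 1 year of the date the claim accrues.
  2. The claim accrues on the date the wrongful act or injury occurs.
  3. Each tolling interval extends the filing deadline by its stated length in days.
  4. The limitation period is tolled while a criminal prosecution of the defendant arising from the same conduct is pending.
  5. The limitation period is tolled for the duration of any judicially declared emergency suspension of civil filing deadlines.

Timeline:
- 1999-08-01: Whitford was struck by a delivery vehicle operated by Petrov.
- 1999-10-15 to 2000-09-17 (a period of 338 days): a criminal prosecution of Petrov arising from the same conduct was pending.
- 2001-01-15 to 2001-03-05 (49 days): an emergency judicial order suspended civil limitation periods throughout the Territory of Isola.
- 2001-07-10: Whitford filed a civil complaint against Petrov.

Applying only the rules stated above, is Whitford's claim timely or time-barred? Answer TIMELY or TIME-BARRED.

The claim accrued on 1999-08-01, the date of the act.
1 year from 1999-08-01 is 2000-08-01.
The period was tolled for 338 days by the pending criminal prosecution (1999-10-15 to 2000-09-17), pushing the deadline to 2001-07-05.
The period was tolled for 49 days by the emergency suspension of filing deadlines (2001-01-15 to 2001-03-05), pushing the deadline to 2001-08-23.
Filing on 2001-07-10 beat the 2001-08-23 deadline — the action is timely.

TIMELY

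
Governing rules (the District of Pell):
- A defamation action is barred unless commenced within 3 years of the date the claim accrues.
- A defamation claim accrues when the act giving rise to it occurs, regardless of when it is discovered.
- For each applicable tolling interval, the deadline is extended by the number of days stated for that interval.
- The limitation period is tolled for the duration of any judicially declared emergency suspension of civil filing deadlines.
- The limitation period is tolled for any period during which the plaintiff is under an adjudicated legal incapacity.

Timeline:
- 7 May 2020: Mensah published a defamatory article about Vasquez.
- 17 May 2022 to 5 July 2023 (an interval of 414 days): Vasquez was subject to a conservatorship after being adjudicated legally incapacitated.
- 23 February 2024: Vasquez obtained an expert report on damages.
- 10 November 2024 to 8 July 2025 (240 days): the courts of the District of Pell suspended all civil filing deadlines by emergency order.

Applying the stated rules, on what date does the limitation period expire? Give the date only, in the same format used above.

24 June 2024

The claim accrued on 7 May 2020, when the wrongful act occurred.
Adding the 3 years base period to 7 May 2020 gives a deadline of 7 May 2023, before any tolling.
Because the plaintiff's legal incapacity ran from 17 May 2022 to 5 July 2023, the deadline is extended by 414 days to 24 June 2024.
The emergency suspension of filing deadlines starting 10 November 2024 came too late — the period had run on 24 June 2024 — and so does not extend the deadline.
None of the other events listed affects the running of the period under the stated rules.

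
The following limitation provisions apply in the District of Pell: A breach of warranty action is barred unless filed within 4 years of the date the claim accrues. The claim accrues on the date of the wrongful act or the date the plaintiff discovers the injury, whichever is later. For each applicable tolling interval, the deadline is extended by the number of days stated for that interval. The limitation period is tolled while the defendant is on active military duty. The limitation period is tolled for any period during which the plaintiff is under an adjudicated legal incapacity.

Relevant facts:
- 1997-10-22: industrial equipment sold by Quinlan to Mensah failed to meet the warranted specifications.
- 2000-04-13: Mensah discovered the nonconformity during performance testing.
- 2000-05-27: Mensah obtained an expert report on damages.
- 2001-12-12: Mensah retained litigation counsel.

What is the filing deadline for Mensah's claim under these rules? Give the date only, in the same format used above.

2004-04-13

The claim accrued on 2000-04-13 — the later of the 1997-10-22 act and the 2000-04-13 discovery.
The untolled deadline — 4 years after 2000-04-13 — is 2004-04-13.
None of the other events listed affects the running of the period under the stated rules.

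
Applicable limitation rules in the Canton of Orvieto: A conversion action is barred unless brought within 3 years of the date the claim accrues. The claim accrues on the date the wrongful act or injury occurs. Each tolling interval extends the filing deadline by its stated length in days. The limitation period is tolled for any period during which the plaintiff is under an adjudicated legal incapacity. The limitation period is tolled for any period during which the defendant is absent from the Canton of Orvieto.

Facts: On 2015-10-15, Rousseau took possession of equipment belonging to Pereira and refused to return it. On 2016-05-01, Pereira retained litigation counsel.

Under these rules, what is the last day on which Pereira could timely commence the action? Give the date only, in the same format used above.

2018-10-15

The claim accrued on 2015-10-15, when the wrongful act occurred.
The untolled deadline — 3 years after 2015-10-15 — is 2018-10-15.
Nothing else in the chronology tolls or restarts the period.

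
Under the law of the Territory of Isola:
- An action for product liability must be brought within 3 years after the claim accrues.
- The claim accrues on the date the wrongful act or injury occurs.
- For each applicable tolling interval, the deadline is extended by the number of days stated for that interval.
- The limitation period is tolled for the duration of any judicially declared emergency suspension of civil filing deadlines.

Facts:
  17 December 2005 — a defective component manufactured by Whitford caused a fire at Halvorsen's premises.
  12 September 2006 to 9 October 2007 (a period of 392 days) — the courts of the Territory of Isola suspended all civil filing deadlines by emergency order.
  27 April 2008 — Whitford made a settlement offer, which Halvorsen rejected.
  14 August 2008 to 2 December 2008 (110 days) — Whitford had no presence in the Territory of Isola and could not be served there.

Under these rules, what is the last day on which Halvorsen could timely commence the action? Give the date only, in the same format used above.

13 January 2010

The claim accrued on 17 December 2005, the date of the act.
3 years from 17 December 2005 is 17 December 2008.
The emergency suspension of filing deadlines from 12 September 2006 to 9 October 2007 tolled the period for 392 days, extending the deadline to 13 January 2010.
Although the defendant's absence ran from 14 August 2008 to 2 December 2008, the stated rules do not make that a tolling event, so it is disregarded.
None of the other events listed affects the running of the period under the stated rules.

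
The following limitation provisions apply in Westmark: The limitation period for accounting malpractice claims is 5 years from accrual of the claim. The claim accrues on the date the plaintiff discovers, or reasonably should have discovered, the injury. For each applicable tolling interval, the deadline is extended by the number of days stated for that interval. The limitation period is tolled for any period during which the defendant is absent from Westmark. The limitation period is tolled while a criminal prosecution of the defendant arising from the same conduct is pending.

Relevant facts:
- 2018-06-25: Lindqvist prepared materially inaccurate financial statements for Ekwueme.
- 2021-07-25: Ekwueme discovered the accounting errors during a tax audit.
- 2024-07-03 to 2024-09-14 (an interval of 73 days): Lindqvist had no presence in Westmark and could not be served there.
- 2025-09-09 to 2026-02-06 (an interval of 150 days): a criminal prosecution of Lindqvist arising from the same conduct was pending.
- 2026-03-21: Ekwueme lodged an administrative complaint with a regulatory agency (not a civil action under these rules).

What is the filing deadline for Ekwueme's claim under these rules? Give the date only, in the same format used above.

Accrual is tied to discovery, so the period began on 2021-07-25 rather than on 2018-06-25 when the act occurred.
The untolled deadline — 5 years after 2021-07-25 — is 2026-07-25.
The defendant's absence from the jurisdiction from 2024-07-03 to 2024-09-14 tolled the period for 73 days, extending the deadline to 2026-10-06.
Because the pending criminal prosecution ran from 2025-09-09 to 2026-02-06, the deadline is extended by 150 days to 2027-03-05.
Nothing else in the chronology tolls or restarts the period.

2027-03-05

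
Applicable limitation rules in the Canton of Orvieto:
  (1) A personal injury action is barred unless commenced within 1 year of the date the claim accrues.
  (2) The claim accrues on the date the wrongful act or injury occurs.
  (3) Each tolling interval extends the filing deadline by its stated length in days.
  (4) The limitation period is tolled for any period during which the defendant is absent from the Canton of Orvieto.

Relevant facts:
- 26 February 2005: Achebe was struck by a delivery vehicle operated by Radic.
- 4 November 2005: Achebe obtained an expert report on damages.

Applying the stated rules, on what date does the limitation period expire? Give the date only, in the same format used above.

The claim accrued on 26 February 2005, when the wrongful act occurred.
1 year from 26 February 2005 is 26 February 2006.
The other events in the timeline have no effect on the limitation period under the stated rules.

26 February 2006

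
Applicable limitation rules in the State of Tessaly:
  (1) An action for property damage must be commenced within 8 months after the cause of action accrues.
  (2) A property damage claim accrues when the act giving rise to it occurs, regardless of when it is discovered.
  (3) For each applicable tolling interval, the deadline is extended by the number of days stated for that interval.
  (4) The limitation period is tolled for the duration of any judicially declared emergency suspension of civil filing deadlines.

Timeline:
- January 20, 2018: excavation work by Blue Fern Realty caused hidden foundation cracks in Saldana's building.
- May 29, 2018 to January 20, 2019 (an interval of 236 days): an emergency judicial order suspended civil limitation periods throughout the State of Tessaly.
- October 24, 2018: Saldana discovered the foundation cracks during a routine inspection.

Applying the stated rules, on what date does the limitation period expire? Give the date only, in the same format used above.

Because the rule ties accrual to occurrence, the claim accrued on January 20, 2018, not on the October 24, 2018 discovery date.
Adding the 8 months base period to January 20, 2018 gives a deadline of September 20, 2018, before any tolling.
The emergency suspension of filing deadlines from May 29, 2018 to January 20, 2019 tolled the period for 236 days, extending the deadline to May 14, 2019.

May 14, 2019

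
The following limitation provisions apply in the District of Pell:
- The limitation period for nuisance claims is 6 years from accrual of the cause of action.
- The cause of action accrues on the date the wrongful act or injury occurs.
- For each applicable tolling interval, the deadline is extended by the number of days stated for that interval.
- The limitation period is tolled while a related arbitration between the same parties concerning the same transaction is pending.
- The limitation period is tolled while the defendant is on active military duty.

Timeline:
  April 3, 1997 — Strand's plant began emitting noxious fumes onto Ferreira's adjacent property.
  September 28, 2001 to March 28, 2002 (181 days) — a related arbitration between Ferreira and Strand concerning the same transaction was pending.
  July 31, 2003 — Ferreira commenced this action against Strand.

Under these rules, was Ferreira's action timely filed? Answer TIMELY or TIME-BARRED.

The claim accrued on April 3, 1997, when the wrongful act occurred.
Adding the 6 years base period to April 3, 1997 gives a deadline of April 3, 2003, before any tolling.
Because the pending related arbitration ran from September 28, 2001 to March 28, 2002, the deadline is extended by 181 days to October 1, 2003.
The July 31, 2003 filing precedes the October 1, 2003 deadline; the claim is timely.

TIMELY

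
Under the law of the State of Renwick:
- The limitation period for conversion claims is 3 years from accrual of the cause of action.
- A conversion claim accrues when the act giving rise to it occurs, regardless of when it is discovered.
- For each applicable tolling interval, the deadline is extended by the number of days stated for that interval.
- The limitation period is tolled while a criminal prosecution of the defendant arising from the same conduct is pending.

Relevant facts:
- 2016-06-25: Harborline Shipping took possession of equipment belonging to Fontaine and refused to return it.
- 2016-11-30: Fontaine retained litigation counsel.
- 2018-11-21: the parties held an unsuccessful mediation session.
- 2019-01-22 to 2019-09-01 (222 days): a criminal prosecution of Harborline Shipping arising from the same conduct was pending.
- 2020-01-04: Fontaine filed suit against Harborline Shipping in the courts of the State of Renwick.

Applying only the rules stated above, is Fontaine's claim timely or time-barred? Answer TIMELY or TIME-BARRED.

TIMELY

The cause of action accrued on 2016-06-25, the date of the act.
Adding the 3 years base period to 2016-06-25 gives a deadline of 2019-06-25, before any tolling.
Because the pending criminal prosecution ran from 2019-01-22 to 2019-09-01, the deadline is extended by 222 days to 2020-02-02.
Nothing else in the chronology tolls or restarts the period.
The 2020-01-04 filing precedes the 2020-02-02 deadline; the claim is timely.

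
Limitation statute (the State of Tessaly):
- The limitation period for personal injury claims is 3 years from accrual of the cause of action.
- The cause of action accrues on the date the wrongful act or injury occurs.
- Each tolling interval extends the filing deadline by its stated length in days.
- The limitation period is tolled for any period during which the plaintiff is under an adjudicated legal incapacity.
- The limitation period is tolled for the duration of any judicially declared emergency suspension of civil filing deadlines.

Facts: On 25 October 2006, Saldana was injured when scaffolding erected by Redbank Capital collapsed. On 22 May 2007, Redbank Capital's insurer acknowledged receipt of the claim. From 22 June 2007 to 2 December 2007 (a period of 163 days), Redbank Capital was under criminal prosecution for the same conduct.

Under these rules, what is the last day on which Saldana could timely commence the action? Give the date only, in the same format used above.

25 October 2009

The limitation period began to run on 25 October 2006.
Adding the 3 years base period to 25 October 2006 gives a deadline of 25 October 2009, before any tolling.
The pending criminal prosecution from 22 June 2007 to 2 December 2007 does not toll the period, because no stated rule makes a criminal prosecution a tolling event.
The other events in the timeline have no effect on the limitation period under the stated rules.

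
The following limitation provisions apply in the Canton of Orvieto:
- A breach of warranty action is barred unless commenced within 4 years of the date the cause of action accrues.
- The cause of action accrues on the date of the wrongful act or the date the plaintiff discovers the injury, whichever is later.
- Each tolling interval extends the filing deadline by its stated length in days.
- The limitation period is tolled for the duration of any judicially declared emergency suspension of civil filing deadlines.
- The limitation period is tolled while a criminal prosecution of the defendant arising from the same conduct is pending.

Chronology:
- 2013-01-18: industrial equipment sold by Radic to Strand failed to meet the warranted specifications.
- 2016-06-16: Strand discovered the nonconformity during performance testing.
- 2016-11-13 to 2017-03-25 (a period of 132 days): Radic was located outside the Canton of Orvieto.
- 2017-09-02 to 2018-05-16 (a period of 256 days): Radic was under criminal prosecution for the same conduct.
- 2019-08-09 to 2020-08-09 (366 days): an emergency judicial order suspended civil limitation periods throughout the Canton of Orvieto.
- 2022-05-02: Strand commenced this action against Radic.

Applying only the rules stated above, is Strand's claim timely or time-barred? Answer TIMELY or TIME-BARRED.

TIME-BARRED

The claim accrued on 2016-06-16 — the later of the 2013-01-18 act and the 2016-06-16 discovery.
The untolled deadline — 4 years after 2016-06-16 — is 2020-06-16.
The pending criminal prosecution from 2017-09-02 to 2018-05-16 tolled the period for 256 days, extending the deadline to 2021-02-27.
The emergency suspension of filing deadlines from 2019-08-09 to 2020-08-09 tolled the period for 366 days, extending the deadline to 2022-02-28.
No stated provision tolls the period for the defendant's absence, so the interval from 2016-11-13 to 2017-03-25 has no effect on the deadline.
Strand filed on 2022-05-02, after the 2022-02-28 deadline, so the action is time-barred.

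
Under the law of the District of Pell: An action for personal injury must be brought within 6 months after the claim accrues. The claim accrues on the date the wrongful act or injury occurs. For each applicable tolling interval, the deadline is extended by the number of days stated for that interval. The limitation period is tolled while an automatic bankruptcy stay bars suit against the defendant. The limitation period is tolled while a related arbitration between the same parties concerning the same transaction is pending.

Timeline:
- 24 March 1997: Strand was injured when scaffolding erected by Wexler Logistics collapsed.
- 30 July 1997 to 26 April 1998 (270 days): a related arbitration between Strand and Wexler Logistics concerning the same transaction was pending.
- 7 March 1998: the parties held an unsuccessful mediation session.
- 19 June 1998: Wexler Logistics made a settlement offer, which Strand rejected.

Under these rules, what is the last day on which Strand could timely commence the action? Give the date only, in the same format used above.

21 June 1998

The claim accrued on 24 March 1997, the date of the act.
The untolled deadline — 6 months after 24 March 1997 — is 24 September 1997.
The pending related arbitration from 30 July 1997 to 26 April 1998 tolled the period for 270 days, extending the deadline to 21 June 1998.
None of the other events listed affects the running of the period under the stated rules.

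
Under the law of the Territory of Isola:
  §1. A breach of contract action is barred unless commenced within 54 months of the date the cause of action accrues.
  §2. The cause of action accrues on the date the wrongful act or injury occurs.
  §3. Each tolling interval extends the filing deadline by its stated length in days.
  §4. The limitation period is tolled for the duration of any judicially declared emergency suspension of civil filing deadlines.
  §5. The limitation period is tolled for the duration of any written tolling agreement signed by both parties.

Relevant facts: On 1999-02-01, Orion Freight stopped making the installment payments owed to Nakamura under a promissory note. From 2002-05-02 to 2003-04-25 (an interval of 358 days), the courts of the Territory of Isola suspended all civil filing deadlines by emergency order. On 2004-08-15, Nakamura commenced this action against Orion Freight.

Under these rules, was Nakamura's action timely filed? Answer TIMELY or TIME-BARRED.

TIME-BARRED

The limitation period began to run on 1999-02-01.
The untolled deadline — 54 months after 1999-02-01 — is 2003-08-01.
The emergency suspension of filing deadlines from 2002-05-02 to 2003-04-25 tolled the period for 358 days, extending the deadline to 2004-07-24.
The 2004-08-15 filing falls after the 2004-07-24 deadline; the claim is time-barred.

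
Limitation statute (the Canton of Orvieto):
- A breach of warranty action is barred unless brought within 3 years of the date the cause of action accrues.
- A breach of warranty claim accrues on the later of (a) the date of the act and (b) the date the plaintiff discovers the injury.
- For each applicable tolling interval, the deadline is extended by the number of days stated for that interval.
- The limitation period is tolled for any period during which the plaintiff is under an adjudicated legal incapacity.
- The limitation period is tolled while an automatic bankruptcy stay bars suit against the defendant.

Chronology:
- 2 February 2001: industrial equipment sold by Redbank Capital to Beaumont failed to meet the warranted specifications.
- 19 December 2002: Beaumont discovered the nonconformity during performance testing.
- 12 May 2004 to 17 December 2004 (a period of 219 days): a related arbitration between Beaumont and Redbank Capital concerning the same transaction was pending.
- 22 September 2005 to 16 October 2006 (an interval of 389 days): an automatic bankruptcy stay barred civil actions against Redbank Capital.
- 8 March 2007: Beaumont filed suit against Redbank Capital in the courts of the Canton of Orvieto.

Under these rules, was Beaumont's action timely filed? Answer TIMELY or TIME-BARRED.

TIME-BARRED

The claim accrued on 19 December 2002 — the later of the 2 February 2001 act and the 19 December 2002 discovery.
Adding the 3 years base period to 19 December 2002 gives a deadline of 19 December 2005, before any tolling.
Because the automatic bankruptcy stay ran from 22 September 2005 to 16 October 2006, the deadline is extended by 389 days to 12 January 2007.
The pending related arbitration from 12 May 2004 to 17 December 2004 does not toll the period, because no stated rule makes a pending arbitration a tolling event.
The 8 March 2007 filing falls after the 12 January 2007 deadline; the claim is time-barred.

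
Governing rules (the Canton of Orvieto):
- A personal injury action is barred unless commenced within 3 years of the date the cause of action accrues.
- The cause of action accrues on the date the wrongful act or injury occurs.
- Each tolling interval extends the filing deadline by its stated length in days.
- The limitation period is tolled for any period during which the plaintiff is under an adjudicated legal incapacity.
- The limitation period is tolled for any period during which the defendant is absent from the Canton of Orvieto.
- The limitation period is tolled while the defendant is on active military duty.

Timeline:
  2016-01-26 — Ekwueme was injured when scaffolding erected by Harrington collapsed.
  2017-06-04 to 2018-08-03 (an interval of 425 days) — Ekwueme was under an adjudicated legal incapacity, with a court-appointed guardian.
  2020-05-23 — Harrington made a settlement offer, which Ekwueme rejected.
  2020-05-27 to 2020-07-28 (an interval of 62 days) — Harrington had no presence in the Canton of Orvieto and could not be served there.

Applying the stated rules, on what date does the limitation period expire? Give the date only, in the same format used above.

2020-03-26

The limitation period began to run on 2016-01-26.
The untolled deadline — 3 years after 2016-01-26 — is 2019-01-26.
The period was tolled for 425 days by the plaintiff's legal incapacity (2017-06-04 to 2018-08-03), pushing the deadline to 2020-03-26.
The defendant's absence from the jurisdiction from 2020-05-27 to 2020-07-28 began after the period had already run on 2020-03-26, so it has no tolling effect.
None of the other events listed affects the running of the period under the stated rules.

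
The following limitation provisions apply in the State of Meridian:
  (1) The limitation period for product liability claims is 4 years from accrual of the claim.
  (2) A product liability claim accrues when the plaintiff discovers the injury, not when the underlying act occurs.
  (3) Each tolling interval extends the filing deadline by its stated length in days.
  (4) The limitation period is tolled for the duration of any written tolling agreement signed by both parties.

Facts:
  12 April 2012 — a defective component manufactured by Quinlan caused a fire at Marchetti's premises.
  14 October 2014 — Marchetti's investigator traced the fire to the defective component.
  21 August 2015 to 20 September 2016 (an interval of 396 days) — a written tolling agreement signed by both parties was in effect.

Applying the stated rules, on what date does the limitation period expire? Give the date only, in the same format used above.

Under the discovery rule, the claim accrued on 14 October 2014, when Marchetti discovered the injury — not on the 12 April 2012 date of the underlying act.
4 years from 14 October 2014 is 14 October 2018.
The period was tolled for 396 days by the written tolling agreement (21 August 2015 to 20 September 2016), pushing the deadline to 14 November 2019.

14 November 2019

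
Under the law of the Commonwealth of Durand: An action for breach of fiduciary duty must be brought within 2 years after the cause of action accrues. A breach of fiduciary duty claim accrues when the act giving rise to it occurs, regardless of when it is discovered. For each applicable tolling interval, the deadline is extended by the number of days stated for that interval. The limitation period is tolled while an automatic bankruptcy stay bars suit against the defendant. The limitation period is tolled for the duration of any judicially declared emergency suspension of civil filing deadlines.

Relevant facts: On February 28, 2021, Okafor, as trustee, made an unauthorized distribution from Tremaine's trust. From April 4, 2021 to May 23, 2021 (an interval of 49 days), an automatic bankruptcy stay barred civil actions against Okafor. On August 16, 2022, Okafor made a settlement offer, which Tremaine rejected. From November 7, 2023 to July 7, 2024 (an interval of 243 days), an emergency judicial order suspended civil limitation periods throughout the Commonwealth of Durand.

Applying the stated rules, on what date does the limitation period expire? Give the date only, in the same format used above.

April 18, 2023

The claim accrued on February 28, 2021, when the wrongful act occurred.
2 years from February 28, 2021 is February 28, 2023.
The automatic bankruptcy stay from April 4, 2021 to May 23, 2021 tolled the period for 49 days, extending the deadline to April 18, 2023.
The emergency suspension of filing deadlines from November 7, 2023 to July 7, 2024 began after the period had already run on April 18, 2023, so it has no tolling effect.
Nothing else in the chronology tolls or restarts the period.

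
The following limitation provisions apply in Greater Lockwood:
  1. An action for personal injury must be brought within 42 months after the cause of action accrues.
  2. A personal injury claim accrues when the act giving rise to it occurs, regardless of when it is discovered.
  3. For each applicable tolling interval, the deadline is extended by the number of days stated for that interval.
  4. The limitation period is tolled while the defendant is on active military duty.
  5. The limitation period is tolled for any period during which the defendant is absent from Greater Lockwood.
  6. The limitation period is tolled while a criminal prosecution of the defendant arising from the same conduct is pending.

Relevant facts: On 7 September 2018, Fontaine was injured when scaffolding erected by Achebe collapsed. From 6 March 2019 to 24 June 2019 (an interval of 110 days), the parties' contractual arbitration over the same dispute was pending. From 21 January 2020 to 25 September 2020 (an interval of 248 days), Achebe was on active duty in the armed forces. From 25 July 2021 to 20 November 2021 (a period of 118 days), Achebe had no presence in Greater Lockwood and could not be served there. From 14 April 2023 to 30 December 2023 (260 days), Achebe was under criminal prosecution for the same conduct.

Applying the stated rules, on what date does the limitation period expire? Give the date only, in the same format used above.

The cause of action accrued on 7 September 2018, the date of the act.
Adding the 42 months base period to 7 September 2018 gives a deadline of 7 March 2022, before any tolling.
Because the defendant's active military service ran from 21 January 2020 to 25 September 2020, the deadline is extended by 248 days to 10 November 2022.
Because the defendant's absence from the jurisdiction ran from 25 July 2021 to 20 November 2021, the deadline is extended by 118 days to 8 March 2023.
The pending criminal prosecution from 14 April 2023 to 30 December 2023 began after the period had already run on 8 March 2023, so it has no tolling effect.
Although a pending arbitration ran from 6 March 2019 to 24 June 2019, the stated rules do not make that a tolling event, so it is disregarded.

8 March 2023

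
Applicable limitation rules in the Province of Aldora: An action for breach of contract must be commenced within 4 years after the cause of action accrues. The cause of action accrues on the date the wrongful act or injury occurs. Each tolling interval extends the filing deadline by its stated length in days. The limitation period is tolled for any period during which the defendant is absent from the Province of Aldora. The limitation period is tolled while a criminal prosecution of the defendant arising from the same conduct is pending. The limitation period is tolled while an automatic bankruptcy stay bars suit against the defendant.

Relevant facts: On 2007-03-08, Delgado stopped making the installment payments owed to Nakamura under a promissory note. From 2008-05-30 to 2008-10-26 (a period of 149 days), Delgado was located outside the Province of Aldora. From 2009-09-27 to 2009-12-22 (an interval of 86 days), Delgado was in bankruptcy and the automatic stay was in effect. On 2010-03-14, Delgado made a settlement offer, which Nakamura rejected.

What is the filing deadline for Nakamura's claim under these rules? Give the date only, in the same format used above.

2011-10-29

The cause of action accrued on 2007-03-08, the date of the act.
4 years from 2007-03-08 is 2011-03-08.
The period was tolled for 149 days by the defendant's absence from the jurisdiction (2008-05-30 to 2008-10-26), pushing the deadline to 2011-08-04.
The automatic bankruptcy stay from 2009-09-27 to 2009-12-22 tolled the period for 86 days, extending the deadline to 2011-10-29.
Nothing else in the chronology tolls or restarts the period.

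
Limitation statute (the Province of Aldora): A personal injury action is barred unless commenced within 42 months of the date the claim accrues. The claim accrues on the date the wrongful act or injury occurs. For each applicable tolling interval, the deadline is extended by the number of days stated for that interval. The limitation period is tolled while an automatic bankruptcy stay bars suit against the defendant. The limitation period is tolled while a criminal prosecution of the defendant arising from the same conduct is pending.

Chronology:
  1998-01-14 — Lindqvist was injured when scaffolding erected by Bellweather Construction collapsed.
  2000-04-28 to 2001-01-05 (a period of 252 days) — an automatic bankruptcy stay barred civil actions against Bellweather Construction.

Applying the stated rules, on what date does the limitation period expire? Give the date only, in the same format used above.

2002-03-23

The claim accrued on 1998-01-14, when the wrongful act occurred.
Adding the 42 months base period to 1998-01-14 gives a deadline of 2001-07-14, before any tolling.
The period was tolled for 252 days by the automatic bankruptcy stay (2000-04-28 to 2001-01-05), pushing the deadline to 2002-03-23.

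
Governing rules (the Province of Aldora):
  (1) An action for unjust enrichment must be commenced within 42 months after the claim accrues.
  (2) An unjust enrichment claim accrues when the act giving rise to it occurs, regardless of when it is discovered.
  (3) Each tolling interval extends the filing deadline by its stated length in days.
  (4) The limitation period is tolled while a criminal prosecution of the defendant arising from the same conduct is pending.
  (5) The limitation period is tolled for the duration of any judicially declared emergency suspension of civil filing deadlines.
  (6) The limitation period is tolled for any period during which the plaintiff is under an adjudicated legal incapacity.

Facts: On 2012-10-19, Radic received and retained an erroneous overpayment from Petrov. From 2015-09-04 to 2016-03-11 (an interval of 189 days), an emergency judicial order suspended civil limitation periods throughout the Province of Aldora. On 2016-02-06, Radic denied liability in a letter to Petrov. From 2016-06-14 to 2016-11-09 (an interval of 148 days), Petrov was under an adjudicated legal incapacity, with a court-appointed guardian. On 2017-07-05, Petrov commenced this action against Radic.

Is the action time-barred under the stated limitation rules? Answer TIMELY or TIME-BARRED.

TIME-BARRED

The claim accrued on 2012-10-19, when the wrongful act occurred.
42 months from 2012-10-19 is 2016-04-19.
Because the emergency suspension of filing deadlines ran from 2015-09-04 to 2016-03-11, the deadline is extended by 189 days to 2016-10-25.
The period was tolled for 148 days by the plaintiff's legal incapacity (2016-06-14 to 2016-11-09), pushing the deadline to 2017-03-22.
Nothing else in the chronology tolls or restarts the period.
The 2017-07-05 filing falls after the 2017-03-22 deadline; the claim is time-barred.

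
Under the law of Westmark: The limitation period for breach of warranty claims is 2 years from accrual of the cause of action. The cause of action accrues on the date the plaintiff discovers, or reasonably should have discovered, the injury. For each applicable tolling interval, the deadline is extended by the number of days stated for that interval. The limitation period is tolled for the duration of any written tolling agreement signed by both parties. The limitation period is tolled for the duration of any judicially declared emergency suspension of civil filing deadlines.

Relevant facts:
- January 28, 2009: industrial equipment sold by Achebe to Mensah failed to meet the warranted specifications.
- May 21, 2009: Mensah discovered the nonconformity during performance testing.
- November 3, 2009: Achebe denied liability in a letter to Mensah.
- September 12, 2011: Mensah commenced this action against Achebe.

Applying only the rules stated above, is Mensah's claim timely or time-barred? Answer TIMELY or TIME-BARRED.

The claim did not accrue until Mensah discovered the injury on May 21, 2009; the January 28, 2009 act date does not start the clock under the stated rule.
The untolled deadline — 2 years after May 21, 2009 — is May 21, 2011.
The other events in the timeline have no effect on the limitation period under the stated rules.
Filing on September 12, 2011 missed the May 21, 2011 deadline — the action is time-barred.

TIME-BARRED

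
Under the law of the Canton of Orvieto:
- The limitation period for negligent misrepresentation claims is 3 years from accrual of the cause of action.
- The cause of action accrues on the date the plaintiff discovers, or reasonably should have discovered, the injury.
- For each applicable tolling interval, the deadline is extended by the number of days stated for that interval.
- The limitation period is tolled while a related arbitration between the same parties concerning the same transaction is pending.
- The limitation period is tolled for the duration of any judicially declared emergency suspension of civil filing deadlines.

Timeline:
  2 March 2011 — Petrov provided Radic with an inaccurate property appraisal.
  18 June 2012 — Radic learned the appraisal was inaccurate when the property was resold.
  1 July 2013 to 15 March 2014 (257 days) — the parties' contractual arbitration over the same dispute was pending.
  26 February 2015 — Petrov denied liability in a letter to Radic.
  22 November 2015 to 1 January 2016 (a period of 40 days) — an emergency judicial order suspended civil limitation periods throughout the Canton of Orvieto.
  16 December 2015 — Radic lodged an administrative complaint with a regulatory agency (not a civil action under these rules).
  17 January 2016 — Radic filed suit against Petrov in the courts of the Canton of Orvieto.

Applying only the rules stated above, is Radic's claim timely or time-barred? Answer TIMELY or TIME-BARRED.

Accrual is tied to discovery, so the period began on 18 June 2012 rather than on 2 March 2011 when the act occurred.
The untolled deadline — 3 years after 18 June 2012 — is 18 June 2015.
The pending related arbitration from 1 July 2013 to 15 March 2014 tolled the period for 257 days, extending the deadline to 1 March 2016.
The period was tolled for 40 days by the emergency suspension of filing deadlines (22 November 2015 to 1 January 2016), pushing the deadline to 10 April 2016.
None of the other events listed affects the running of the period under the stated rules.
Filing on 17 January 2016 beat the 10 April 2016 deadline — the action is timely.

TIMELY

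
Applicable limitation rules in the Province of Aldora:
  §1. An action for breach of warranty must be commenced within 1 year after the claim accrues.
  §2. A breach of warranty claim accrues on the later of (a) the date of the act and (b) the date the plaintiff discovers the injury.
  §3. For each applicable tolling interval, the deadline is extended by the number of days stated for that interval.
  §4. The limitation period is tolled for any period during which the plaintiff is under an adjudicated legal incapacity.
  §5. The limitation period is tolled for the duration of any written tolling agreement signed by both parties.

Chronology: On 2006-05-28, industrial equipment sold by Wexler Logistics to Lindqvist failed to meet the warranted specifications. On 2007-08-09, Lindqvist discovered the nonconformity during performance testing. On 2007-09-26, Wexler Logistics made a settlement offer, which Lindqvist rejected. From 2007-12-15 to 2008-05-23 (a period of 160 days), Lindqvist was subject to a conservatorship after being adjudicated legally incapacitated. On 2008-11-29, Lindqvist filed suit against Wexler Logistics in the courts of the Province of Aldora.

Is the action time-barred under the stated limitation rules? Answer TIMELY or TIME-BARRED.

Taking the later of the act (2006-05-28) and discovery (2007-08-09), the claim accrued on 2007-08-09.
Adding the 1 year base period to 2007-08-09 gives a deadline of 2008-08-09, before any tolling.
The period was tolled for 160 days by the plaintiff's legal incapacity (2007-12-15 to 2008-05-23), pushing the deadline to 2009-01-16.
None of the other events listed affects the running of the period under the stated rules.
Lindqvist filed on 2008-11-29, before the 2009-01-16 deadline, so the action is timely.

TIMELY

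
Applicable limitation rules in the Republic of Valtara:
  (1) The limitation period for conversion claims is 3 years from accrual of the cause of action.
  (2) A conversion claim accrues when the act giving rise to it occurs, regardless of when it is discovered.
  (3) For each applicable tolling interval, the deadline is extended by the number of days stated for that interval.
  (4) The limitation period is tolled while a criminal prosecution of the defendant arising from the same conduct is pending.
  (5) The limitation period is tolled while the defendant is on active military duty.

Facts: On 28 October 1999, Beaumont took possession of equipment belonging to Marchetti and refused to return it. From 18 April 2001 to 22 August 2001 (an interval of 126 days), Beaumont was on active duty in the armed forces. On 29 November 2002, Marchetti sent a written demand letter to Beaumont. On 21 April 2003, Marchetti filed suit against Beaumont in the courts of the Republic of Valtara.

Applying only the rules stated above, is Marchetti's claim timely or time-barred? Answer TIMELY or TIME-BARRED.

TIME-BARRED

The limitation period began to run on 28 October 1999.
The untolled deadline — 3 years after 28 October 1999 — is 28 October 2002.
The period was tolled for 126 days by the defendant's active military service (18 April 2001 to 22 August 2001), pushing the deadline to 3 March 2003.
None of the other events listed affects the running of the period under the stated rules.
Filing on 21 April 2003 missed the 3 March 2003 deadline — the action is time-barred.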